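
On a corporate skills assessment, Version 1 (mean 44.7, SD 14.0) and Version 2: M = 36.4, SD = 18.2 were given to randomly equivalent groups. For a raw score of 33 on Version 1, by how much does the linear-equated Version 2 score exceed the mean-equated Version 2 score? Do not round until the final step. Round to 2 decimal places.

Mean-equated: 33 + (36.4 − 44.7) = 24.70
Linear-equated: (18.2/14.0)(33 − 44.7) + 36.4 = 21.190
Difference = 21.190 − 24.70 = -3.51

-3.51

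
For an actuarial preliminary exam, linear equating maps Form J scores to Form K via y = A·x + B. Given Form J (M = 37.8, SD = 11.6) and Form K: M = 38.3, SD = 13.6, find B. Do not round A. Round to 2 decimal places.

A = SD_Y / SD_X = 13.6 / 11.6 = 1.172414
B = M_Y − A·M_X = 38.3 − 1.172414 × 37.8 = -6.02

-6.02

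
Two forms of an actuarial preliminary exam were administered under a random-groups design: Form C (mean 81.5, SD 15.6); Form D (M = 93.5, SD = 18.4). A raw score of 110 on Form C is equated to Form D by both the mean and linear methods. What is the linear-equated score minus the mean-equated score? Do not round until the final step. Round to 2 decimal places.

Mean-equated: 110 + (93.5 − 81.5) = 122.00
Linear-equated: (18.4/15.6)(110 − 81.5) + 93.5 = 127.115
Difference = 127.115 − 122.00 = 5.12

5.12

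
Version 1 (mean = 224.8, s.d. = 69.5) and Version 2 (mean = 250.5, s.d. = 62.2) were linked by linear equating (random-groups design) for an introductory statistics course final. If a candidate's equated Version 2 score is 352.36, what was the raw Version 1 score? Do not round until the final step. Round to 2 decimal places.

338.61

Invert y = (SD_Y/SD_X)(x − M_X) + M_Y:
x = (SD_X/SD_Y)(y − M_Y) + M_X = (69.5/62.2)(352.36 − 250.5) + 224.8
x = 1.117363 × 101.860 + 224.8 = 338.61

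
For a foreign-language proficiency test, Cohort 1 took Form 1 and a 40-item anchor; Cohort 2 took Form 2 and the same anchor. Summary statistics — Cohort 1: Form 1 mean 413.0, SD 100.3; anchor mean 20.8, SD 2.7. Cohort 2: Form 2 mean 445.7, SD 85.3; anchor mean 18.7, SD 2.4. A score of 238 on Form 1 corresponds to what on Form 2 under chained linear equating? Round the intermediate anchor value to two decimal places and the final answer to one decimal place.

352.9

Form 1 → anchor (Cohort 1): v = (2.7/100.3)(238 − 413.0) + 20.8 = 16.09
anchor → Form 2 (Cohort 2): y = (85.3/2.4)(16.09 − 18.7) + 445.7 = 352.9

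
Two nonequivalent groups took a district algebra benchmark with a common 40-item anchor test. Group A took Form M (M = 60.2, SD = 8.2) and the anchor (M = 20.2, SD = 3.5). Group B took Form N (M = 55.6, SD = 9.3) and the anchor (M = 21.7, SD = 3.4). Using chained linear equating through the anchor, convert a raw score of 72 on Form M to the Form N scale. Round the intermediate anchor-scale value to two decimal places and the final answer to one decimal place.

65.3

Form M → anchor (Group A): v = (3.5/8.2)(72 − 60.2) + 20.2 = 25.24
anchor → Form N (Group B): y = (9.3/3.4)(25.24 − 21.7) + 55.6 = 65.3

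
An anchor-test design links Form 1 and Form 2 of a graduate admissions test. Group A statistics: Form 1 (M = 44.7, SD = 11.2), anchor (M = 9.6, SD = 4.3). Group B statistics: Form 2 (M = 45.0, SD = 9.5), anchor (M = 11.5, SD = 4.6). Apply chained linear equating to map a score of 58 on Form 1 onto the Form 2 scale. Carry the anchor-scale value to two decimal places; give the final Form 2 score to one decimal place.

Form 1 → anchor (Group A): v = (4.3/11.2)(58 − 44.7) + 9.6 = 14.71
anchor → Form 2 (Group B): y = (9.5/4.6)(14.71 − 11.5) + 45.0 = 51.6

51.6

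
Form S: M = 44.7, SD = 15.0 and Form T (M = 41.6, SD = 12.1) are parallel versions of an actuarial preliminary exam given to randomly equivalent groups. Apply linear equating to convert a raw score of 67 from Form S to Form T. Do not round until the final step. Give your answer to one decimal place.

Linear equating: y = (SD_Y/SD_X)(x − M_X) + M_Y
y = (12.1/15.0)(67 − 44.7) + 41.6
y = 0.806667 × 22.3 + 41.6 = 17.9887 + 41.6 = 59.6

59.6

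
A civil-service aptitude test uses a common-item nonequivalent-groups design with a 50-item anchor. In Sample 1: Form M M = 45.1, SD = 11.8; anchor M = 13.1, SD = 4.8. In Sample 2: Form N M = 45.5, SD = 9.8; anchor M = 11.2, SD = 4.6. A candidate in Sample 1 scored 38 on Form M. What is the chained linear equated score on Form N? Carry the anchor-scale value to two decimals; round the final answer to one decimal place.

43.4

Form M → anchor (Sample 1): v = (4.8/11.8)(38 − 45.1) + 13.1 = 10.21
anchor → Form N (Sample 2): y = (9.8/4.6)(10.21 − 11.2) + 45.5 = 43.4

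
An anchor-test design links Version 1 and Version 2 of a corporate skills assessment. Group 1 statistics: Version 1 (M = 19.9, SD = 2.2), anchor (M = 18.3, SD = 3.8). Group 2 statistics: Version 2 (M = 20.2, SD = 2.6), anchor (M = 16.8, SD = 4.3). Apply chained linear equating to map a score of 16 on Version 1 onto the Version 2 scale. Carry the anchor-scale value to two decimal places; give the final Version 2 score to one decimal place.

17.0

Version 1 → anchor (Group 1): v = (3.8/2.2)(16 − 19.9) + 18.3 = 11.56
anchor → Version 2 (Group 2): y = (2.6/4.3)(11.56 − 16.8) + 20.2 = 17.0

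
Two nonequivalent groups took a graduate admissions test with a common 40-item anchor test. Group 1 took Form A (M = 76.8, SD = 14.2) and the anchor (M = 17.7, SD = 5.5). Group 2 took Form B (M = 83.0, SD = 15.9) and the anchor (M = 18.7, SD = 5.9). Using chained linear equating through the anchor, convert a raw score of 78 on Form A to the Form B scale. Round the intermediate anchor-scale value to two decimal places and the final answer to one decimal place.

81.5

Form A → anchor (Group 1): v = (5.5/14.2)(78 − 76.8) + 17.7 = 18.16
anchor → Form B (Group 2): y = (15.9/5.9)(18.16 − 18.7) + 83.0 = 81.5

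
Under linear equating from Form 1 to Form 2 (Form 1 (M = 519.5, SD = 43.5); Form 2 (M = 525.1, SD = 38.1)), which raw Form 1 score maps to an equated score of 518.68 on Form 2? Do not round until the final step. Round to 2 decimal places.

Invert y = (SD_Y/SD_X)(x − M_X) + M_Y:
x = (SD_X/SD_Y)(y − M_Y) + M_X = (43.5/38.1)(518.68 − 525.1) + 519.5
x = 1.141732 × -6.420 + 519.5 = 512.17

512.17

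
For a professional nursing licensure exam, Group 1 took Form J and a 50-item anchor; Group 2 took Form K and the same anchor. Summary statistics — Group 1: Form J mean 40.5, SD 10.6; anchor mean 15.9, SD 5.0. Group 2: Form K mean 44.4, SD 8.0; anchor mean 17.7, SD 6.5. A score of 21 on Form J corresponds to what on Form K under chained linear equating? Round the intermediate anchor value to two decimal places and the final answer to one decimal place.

Form J → anchor (Group 1): v = (5.0/10.6)(21 − 40.5) + 15.9 = 6.70
anchor → Form K (Group 2): y = (8.0/6.5)(6.70 − 17.7) + 44.4 = 30.9

30.9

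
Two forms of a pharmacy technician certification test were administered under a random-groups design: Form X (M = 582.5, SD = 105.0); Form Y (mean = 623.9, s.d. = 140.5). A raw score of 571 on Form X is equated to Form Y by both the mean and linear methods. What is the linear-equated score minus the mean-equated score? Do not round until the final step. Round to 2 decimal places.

Mean-equated: 571 + (623.9 − 582.5) = 612.40
Linear-equated: (140.5/105.0)(571 − 582.5) + 623.9 = 608.512
Difference = 608.512 − 612.40 = -3.89

-3.89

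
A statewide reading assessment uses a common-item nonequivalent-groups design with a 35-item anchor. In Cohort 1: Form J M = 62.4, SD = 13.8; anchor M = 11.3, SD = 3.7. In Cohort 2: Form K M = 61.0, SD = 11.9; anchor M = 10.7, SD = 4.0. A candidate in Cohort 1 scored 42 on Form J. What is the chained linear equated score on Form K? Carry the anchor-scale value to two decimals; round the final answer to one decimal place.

46.5

Form J → anchor (Cohort 1): v = (3.7/13.8)(42 − 62.4) + 11.3 = 5.83
anchor → Form K (Cohort 2): y = (11.9/4.0)(5.83 − 10.7) + 61.0 = 46.5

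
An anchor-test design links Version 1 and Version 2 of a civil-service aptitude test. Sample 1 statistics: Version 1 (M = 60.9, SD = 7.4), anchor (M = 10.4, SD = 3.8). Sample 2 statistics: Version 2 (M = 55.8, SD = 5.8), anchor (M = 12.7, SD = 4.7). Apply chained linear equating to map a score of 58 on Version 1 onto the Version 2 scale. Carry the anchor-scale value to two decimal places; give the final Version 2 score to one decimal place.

Version 1 → anchor (Sample 1): v = (3.8/7.4)(58 − 60.9) + 10.4 = 8.91
anchor → Version 2 (Sample 2): y = (5.8/4.7)(8.91 − 12.7) + 55.8 = 51.1

51.1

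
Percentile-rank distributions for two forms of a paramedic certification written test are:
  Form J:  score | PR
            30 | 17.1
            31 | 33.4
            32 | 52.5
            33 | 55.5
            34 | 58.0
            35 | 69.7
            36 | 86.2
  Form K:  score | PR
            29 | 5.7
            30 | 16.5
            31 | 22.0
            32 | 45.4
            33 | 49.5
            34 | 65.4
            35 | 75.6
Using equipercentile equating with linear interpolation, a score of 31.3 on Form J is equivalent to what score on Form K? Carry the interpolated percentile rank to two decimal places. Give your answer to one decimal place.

31.7

PR of 31.3 on Form J: 33.4 + (31.3 − 31)/(32 − 31) × (52.5 − 33.4) = 39.13
On Form K, PR 39.13 falls between score 31 (PR 22.0) and 32 (PR 45.4).
Interpolate: 31 + (39.13 − 22.0)/(45.4 − 22.0) × (32 − 31) = 31.7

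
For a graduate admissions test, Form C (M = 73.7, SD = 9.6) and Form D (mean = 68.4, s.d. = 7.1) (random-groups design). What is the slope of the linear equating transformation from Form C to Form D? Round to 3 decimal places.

A = SD_Y / SD_X = 7.1 / 9.6 = 0.740

0.740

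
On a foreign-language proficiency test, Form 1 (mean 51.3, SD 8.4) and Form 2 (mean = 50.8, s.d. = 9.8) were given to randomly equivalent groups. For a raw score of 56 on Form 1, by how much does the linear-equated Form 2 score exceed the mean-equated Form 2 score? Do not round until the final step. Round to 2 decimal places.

0.78

Mean-equated: 56 + (50.8 − 51.3) = 55.50
Linear-equated: (9.8/8.4)(56 − 51.3) + 50.8 = 56.283
Difference = 56.283 − 55.50 = 0.78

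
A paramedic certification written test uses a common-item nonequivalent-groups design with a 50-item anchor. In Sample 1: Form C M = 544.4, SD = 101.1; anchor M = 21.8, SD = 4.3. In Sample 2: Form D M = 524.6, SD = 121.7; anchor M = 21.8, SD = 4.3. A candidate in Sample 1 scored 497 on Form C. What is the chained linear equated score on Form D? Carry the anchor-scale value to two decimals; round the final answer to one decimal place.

Form C → anchor (Sample 1): v = (4.3/101.1)(497 − 544.4) + 21.8 = 19.78
anchor → Form D (Sample 2): y = (121.7/4.3)(19.78 − 21.8) + 524.6 = 467.4

467.4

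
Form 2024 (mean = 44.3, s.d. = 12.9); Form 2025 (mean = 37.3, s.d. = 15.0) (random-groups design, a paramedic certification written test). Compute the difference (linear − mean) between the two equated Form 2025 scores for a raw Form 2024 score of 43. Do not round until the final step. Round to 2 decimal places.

-0.21

Mean-equated: 43 + (37.3 − 44.3) = 36.00
Linear-equated: (15.0/12.9)(43 − 44.3) + 37.3 = 35.788
Difference = 35.788 − 36.00 = -0.21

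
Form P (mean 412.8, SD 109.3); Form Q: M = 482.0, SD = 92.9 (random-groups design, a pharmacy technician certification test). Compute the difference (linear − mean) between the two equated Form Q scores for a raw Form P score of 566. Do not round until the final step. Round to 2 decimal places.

-22.99

Mean-equated: 566 + (482.0 − 412.8) = 635.20
Linear-equated: (92.9/109.3)(566 − 412.8) + 482.0 = 612.213
Difference = 612.213 − 635.20 = -22.99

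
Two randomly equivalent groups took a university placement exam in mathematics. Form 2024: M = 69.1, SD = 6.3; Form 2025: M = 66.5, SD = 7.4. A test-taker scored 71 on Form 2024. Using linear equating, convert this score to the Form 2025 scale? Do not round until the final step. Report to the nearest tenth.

Linear equating: y = (SD_Y/SD_X)(x − M_X) + M_Y
y = (7.4/6.3)(71 − 69.1) + 66.5
y = 1.174603 × 1.9 + 66.5 = 2.2317 + 66.5 = 68.7

68.7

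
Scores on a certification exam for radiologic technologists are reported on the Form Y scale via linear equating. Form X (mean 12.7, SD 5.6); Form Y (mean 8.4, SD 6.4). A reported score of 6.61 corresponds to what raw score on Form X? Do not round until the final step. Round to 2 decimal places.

Invert y = (SD_Y/SD_X)(x − M_X) + M_Y:
x = (SD_X/SD_Y)(y − M_Y) + M_X = (5.6/6.4)(6.61 − 8.4) + 12.7
x = 0.875000 × -1.790 + 12.7 = 11.13

11.13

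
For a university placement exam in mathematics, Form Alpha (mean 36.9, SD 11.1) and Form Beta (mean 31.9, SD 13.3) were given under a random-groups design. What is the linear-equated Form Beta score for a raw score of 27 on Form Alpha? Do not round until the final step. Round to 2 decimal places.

20.04

Linear equating: y = (SD_Y/SD_X)(x − M_X) + M_Y
y = (13.3/11.1)(27 − 36.9) + 31.9
y = 1.198198 × -9.9 + 31.9 = -11.8622 + 31.9 = 20.04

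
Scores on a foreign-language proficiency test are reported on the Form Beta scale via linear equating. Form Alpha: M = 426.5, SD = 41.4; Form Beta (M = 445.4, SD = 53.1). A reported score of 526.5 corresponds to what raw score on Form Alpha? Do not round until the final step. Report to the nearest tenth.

489.7

Invert y = (SD_Y/SD_X)(x − M_X) + M_Y:
x = (SD_X/SD_Y)(y − M_Y) + M_X = (41.4/53.1)(526.5 − 445.4) + 426.5
x = 0.779661 × 81.100 + 426.5 = 489.7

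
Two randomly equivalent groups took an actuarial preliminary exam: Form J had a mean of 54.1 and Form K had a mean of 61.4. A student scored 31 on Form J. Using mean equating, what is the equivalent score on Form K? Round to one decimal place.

38.3

Mean equating: y = x + (M_Y − M_X) = 31 + (61.4 − 54.1) = 38.3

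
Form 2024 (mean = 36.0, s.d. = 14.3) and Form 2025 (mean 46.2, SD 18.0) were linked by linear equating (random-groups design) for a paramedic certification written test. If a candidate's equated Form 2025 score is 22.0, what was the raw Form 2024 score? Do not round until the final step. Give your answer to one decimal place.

Invert y = (SD_Y/SD_X)(x − M_X) + M_Y:
x = (SD_X/SD_Y)(y − M_Y) + M_X = (14.3/18.0)(22.0 − 46.2) + 36.0
x = 0.794444 × -24.200 + 36.0 = 16.8

16.8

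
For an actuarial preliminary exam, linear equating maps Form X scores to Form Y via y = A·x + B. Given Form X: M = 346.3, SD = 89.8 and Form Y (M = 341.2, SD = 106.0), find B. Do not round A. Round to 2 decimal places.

A = SD_Y / SD_X = 106.0 / 89.8 = 1.180401
B = M_Y − A·M_X = 341.2 − 1.180401 × 346.3 = -67.57

-67.57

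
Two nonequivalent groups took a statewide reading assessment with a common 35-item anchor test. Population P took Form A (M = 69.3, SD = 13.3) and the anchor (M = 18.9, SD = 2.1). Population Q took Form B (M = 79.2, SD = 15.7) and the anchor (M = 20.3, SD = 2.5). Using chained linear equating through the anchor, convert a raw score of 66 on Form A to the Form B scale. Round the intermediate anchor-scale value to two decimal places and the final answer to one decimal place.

67.1

Form A → anchor (Population P): v = (2.1/13.3)(66 − 69.3) + 18.9 = 18.38
anchor → Form B (Population Q): y = (15.7/2.5)(18.38 − 20.3) + 79.2 = 67.1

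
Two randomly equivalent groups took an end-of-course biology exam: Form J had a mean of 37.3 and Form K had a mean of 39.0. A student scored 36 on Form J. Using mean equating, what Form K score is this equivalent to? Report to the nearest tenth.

37.7

Mean equating: y = x + (M_Y − M_X) = 36 + (39.0 − 37.3) = 37.7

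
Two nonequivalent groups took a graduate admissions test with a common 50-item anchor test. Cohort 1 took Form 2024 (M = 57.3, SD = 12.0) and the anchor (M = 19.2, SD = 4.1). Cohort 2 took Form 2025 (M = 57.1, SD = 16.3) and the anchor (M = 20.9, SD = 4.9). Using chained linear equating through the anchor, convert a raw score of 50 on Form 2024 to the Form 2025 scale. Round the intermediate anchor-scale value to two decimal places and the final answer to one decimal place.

43.2

Form 2024 → anchor (Cohort 1): v = (4.1/12.0)(50 − 57.3) + 19.2 = 16.71
anchor → Form 2025 (Cohort 2): y = (16.3/4.9)(16.71 − 20.9) + 57.1 = 43.2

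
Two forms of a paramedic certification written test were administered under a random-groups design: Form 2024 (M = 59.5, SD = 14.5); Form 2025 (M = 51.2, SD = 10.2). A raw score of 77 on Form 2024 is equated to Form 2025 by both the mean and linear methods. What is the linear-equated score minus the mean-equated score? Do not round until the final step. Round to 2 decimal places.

-5.19

Mean-equated: 77 + (51.2 − 59.5) = 68.70
Linear-equated: (10.2/14.5)(77 − 59.5) + 51.2 = 63.510
Difference = 63.510 − 68.70 = -5.19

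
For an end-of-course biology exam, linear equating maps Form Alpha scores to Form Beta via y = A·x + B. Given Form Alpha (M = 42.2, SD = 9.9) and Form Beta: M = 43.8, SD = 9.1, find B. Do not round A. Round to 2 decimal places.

A = SD_Y / SD_X = 9.1 / 9.9 = 0.919192
B = M_Y − A·M_X = 43.8 − 0.919192 × 42.2 = 5.01

5.01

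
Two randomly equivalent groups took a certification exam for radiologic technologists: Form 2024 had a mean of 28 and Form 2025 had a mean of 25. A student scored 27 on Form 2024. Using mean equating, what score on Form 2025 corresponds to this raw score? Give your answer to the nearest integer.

24

Mean equating: y = x + (M_Y − M_X) = 27 + (25 − 28) = 24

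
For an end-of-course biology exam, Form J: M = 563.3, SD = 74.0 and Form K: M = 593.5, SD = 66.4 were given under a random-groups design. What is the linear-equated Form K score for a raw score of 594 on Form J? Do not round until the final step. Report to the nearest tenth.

Linear equating: y = (SD_Y/SD_X)(x − M_X) + M_Y
y = (66.4/74.0)(594 − 563.3) + 593.5
y = 0.897297 × 30.7 + 593.5 = 27.5470 + 593.5 = 621.0

621.0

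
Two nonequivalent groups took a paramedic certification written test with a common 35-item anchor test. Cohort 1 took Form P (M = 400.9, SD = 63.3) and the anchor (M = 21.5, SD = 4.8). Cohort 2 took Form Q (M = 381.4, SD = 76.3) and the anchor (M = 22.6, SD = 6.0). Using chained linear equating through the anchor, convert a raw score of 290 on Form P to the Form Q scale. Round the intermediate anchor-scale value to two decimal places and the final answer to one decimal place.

Form P → anchor (Cohort 1): v = (4.8/63.3)(290 − 400.9) + 21.5 = 13.09
anchor → Form Q (Cohort 2): y = (76.3/6.0)(13.09 − 22.6) + 381.4 = 260.5

260.5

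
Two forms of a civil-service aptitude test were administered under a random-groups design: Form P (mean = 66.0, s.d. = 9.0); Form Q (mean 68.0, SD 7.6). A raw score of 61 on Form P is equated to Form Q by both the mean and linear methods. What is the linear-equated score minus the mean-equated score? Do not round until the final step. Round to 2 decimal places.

Mean-equated: 61 + (68.0 − 66.0) = 63.00
Linear-equated: (7.6/9.0)(61 − 66.0) + 68.0 = 63.778
Difference = 63.778 − 63.00 = 0.78

0.78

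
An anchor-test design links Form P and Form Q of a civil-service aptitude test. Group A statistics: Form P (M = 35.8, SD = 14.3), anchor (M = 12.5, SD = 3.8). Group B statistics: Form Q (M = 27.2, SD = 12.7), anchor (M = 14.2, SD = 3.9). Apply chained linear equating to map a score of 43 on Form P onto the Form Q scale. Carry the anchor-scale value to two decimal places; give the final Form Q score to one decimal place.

Form P → anchor (Group A): v = (3.8/14.3)(43 − 35.8) + 12.5 = 14.41
anchor → Form Q (Group B): y = (12.7/3.9)(14.41 − 14.2) + 27.2 = 27.9

27.9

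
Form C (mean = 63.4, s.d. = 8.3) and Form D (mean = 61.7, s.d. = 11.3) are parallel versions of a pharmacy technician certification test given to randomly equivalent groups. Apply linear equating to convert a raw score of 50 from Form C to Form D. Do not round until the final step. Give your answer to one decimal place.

Linear equating: y = (SD_Y/SD_X)(x − M_X) + M_Y
y = (11.3/8.3)(50 − 63.4) + 61.7
y = 1.361446 × -13.4 + 61.7 = -18.2434 + 61.7 = 43.5

43.5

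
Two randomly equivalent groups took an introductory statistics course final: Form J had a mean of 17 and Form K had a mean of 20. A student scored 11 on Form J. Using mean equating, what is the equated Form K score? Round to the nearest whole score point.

Mean equating: y = x + (M_Y − M_X) = 11 + (20 − 17) = 14

14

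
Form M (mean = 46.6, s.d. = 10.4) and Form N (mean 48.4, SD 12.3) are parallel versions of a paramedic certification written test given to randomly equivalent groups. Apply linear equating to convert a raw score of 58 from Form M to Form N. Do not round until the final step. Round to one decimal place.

Linear equating: y = (SD_Y/SD_X)(x − M_X) + M_Y
y = (12.3/10.4)(58 − 46.6) + 48.4
y = 1.182692 × 11.4 + 48.4 = 13.4827 + 48.4 = 61.9

61.9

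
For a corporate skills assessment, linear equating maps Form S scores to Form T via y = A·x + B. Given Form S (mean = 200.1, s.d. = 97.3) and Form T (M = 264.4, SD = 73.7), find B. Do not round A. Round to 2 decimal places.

112.83

A = SD_Y / SD_X = 73.7 / 97.3 = 0.757451
B = M_Y − A·M_X = 264.4 − 0.757451 × 200.1 = 112.83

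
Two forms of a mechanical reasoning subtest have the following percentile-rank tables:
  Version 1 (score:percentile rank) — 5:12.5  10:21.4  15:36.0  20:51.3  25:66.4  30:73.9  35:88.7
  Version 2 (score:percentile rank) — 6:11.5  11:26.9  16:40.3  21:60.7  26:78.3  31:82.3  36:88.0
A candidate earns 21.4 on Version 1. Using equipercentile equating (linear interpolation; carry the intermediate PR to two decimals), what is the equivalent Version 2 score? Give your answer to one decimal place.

19.7

PR of 21.4 on Version 1: 51.3 + (21.4 − 20)/(25 − 20) × (66.4 − 51.3) = 55.53
On Version 2, PR 55.53 falls between score 16 (PR 40.3) and 21 (PR 60.7).
Interpolate: 16 + (55.53 − 40.3)/(60.7 − 40.3) × (21 − 16) = 19.7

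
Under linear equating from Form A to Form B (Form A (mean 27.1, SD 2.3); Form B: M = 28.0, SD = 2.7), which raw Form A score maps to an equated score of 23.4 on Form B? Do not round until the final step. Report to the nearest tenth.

23.2

Invert y = (SD_Y/SD_X)(x − M_X) + M_Y:
x = (SD_X/SD_Y)(y − M_Y) + M_X = (2.3/2.7)(23.4 − 28.0) + 27.1
x = 0.851852 × -4.600 + 27.1 = 23.2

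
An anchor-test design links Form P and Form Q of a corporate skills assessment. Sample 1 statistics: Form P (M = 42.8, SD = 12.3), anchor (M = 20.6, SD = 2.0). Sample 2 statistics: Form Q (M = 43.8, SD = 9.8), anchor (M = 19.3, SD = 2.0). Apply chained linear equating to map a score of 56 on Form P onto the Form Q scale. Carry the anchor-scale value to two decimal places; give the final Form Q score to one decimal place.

60.7

Form P → anchor (Sample 1): v = (2.0/12.3)(56 − 42.8) + 20.6 = 22.75
anchor → Form Q (Sample 2): y = (9.8/2.0)(22.75 − 19.3) + 43.8 = 60.7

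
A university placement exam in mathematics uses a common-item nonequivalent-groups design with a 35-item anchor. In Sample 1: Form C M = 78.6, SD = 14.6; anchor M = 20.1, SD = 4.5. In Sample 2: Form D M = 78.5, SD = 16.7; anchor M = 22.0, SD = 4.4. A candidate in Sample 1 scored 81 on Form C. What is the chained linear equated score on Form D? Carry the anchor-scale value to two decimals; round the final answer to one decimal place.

Form C → anchor (Sample 1): v = (4.5/14.6)(81 − 78.6) + 20.1 = 20.84
anchor → Form D (Sample 2): y = (16.7/4.4)(20.84 − 22.0) + 78.5 = 74.1

74.1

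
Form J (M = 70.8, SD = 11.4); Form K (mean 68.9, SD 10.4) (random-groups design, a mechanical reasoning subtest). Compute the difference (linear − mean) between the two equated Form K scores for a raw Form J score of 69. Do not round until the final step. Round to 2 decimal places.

Mean-equated: 69 + (68.9 − 70.8) = 67.10
Linear-equated: (10.4/11.4)(69 − 70.8) + 68.9 = 67.258
Difference = 67.258 − 67.10 = 0.16

0.16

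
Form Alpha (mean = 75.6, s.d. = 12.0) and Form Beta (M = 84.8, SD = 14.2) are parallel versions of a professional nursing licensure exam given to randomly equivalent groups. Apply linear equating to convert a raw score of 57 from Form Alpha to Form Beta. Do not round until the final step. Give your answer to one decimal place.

62.8

Linear equating: y = (SD_Y/SD_X)(x − M_X) + M_Y
y = (14.2/12.0)(57 − 75.6) + 84.8
y = 1.183333 × -18.6 + 84.8 = -22.0100 + 84.8 = 62.8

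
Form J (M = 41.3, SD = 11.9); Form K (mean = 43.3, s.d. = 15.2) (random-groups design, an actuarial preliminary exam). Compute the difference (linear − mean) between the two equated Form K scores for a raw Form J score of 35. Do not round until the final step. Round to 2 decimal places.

Mean-equated: 35 + (43.3 − 41.3) = 37.00
Linear-equated: (15.2/11.9)(35 − 41.3) + 43.3 = 35.253
Difference = 35.253 − 37.00 = -1.75

-1.75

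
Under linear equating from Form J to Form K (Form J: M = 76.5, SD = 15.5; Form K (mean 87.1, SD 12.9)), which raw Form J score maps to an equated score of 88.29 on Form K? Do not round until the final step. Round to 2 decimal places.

Invert y = (SD_Y/SD_X)(x − M_X) + M_Y:
x = (SD_X/SD_Y)(y − M_Y) + M_X = (15.5/12.9)(88.29 − 87.1) + 76.5
x = 1.201550 × 1.190 + 76.5 = 77.93

77.93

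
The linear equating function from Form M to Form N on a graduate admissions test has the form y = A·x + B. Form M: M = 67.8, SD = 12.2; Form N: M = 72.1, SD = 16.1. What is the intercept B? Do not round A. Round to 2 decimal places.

A = SD_Y / SD_X = 16.1 / 12.2 = 1.319672
B = M_Y − A·M_X = 72.1 − 1.319672 × 67.8 = -17.37

-17.37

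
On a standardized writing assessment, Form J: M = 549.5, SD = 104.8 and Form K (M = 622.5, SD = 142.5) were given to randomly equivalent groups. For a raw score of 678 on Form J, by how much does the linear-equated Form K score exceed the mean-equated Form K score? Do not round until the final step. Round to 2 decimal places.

Mean-equated: 678 + (622.5 − 549.5) = 751.00
Linear-equated: (142.5/104.8)(678 − 549.5) + 622.5 = 797.226
Difference = 797.226 − 751.00 = 46.23

46.23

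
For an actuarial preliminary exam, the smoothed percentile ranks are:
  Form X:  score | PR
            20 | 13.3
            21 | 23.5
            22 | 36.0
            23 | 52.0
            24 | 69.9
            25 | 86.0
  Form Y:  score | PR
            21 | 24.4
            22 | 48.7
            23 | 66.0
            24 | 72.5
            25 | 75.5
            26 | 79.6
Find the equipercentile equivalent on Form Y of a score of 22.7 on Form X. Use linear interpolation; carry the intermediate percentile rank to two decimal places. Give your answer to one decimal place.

21.9

PR of 22.7 on Form X: 36.0 + (22.7 − 22)/(23 − 22) × (52.0 − 36.0) = 47.20
On Form Y, PR 47.20 falls between score 21 (PR 24.4) and 22 (PR 48.7).
Interpolate: 21 + (47.20 − 24.4)/(48.7 − 24.4) × (22 − 21) = 21.9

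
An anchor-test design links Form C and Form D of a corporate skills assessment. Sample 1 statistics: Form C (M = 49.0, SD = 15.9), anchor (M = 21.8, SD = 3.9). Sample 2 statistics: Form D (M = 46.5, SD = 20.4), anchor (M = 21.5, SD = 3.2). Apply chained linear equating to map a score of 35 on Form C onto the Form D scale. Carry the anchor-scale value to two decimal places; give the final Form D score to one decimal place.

26.5

Form C → anchor (Sample 1): v = (3.9/15.9)(35 − 49.0) + 21.8 = 18.37
anchor → Form D (Sample 2): y = (20.4/3.2)(18.37 − 21.5) + 46.5 = 26.5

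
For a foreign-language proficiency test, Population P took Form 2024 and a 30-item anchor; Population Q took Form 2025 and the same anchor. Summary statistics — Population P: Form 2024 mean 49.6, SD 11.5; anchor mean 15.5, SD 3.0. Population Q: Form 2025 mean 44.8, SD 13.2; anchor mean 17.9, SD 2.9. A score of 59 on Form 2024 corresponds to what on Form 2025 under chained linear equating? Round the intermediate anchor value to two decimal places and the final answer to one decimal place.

Form 2024 → anchor (Population P): v = (3.0/11.5)(59 − 49.6) + 15.5 = 17.95
anchor → Form 2025 (Population Q): y = (13.2/2.9)(17.95 − 17.9) + 44.8 = 45.0

45.0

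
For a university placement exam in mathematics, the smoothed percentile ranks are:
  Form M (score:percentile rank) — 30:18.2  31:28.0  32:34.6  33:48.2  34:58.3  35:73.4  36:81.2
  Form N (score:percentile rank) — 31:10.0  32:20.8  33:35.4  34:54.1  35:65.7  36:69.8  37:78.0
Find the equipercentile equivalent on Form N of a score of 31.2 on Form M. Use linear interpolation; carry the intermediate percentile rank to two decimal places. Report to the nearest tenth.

32.6

PR of 31.2 on Form M: 28.0 + (31.2 − 31)/(32 − 31) × (34.6 − 28.0) = 29.32
On Form N, PR 29.32 falls between score 32 (PR 20.8) and 33 (PR 35.4).
Interpolate: 32 + (29.32 − 20.8)/(35.4 − 20.8) × (33 − 32) = 32.6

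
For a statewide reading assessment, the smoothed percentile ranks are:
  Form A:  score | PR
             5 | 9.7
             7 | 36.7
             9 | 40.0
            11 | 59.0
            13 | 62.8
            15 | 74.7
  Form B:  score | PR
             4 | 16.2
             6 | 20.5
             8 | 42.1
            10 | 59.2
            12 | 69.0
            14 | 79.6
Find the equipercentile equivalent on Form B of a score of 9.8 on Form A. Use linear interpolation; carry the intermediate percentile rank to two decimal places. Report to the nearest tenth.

8.6

PR of 9.8 on Form A: 40.0 + (9.8 − 9)/(11 − 9) × (59.0 − 40.0) = 47.60
On Form B, PR 47.60 falls between score 8 (PR 42.1) and 10 (PR 59.2).
Interpolate: 8 + (47.60 − 42.1)/(59.2 − 42.1) × (10 − 8) = 8.6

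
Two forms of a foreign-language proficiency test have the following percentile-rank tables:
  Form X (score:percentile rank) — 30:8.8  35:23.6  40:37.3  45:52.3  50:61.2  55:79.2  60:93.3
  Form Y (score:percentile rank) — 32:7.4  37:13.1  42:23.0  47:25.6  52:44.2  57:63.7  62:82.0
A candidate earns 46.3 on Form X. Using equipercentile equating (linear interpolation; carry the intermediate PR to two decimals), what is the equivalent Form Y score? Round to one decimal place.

PR of 46.3 on Form X: 52.3 + (46.3 − 45)/(50 − 45) × (61.2 − 52.3) = 54.61
On Form Y, PR 54.61 falls between score 52 (PR 44.2) and 57 (PR 63.7).
Interpolate: 52 + (54.61 − 44.2)/(63.7 − 44.2) × (57 − 52) = 54.7

54.7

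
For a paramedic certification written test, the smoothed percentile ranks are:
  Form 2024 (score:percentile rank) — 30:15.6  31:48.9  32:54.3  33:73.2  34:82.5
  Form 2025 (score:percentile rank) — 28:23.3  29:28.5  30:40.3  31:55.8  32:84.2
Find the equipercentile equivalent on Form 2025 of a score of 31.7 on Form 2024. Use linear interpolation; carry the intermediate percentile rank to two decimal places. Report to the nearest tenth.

PR of 31.7 on Form 2024: 48.9 + (31.7 − 31)/(32 − 31) × (54.3 − 48.9) = 52.68
On Form 2025, PR 52.68 falls between score 30 (PR 40.3) and 31 (PR 55.8).
Interpolate: 30 + (52.68 − 40.3)/(55.8 − 40.3) × (31 − 30) = 30.8

30.8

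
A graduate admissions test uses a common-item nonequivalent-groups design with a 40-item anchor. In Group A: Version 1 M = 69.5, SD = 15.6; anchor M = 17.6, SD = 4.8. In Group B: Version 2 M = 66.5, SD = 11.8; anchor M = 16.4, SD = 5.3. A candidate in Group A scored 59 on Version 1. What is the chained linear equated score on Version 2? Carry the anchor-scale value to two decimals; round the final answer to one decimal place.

62.0

Version 1 → anchor (Group A): v = (4.8/15.6)(59 − 69.5) + 17.6 = 14.37
anchor → Version 2 (Group B): y = (11.8/5.3)(14.37 − 16.4) + 66.5 = 62.0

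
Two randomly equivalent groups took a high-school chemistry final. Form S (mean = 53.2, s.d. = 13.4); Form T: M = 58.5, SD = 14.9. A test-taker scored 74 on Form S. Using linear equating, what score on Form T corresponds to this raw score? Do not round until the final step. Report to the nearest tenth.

Linear equating: y = (SD_Y/SD_X)(x − M_X) + M_Y
y = (14.9/13.4)(74 − 53.2) + 58.5
y = 1.111940 × 20.8 + 58.5 = 23.1284 + 58.5 = 81.6

81.6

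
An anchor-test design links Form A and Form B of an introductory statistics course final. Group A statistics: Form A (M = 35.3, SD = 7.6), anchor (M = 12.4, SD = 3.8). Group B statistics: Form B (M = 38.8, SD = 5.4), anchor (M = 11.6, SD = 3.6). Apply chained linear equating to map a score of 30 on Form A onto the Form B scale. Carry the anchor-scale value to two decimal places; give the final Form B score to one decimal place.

36.0

Form A → anchor (Group A): v = (3.8/7.6)(30 − 35.3) + 12.4 = 9.75
anchor → Form B (Group B): y = (5.4/3.6)(9.75 − 11.6) + 38.8 = 36.0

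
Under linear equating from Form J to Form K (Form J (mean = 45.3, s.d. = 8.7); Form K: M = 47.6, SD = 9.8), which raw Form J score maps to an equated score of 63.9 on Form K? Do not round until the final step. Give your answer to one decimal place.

Invert y = (SD_Y/SD_X)(x − M_X) + M_Y:
x = (SD_X/SD_Y)(y − M_Y) + M_X = (8.7/9.8)(63.9 − 47.6) + 45.3
x = 0.887755 × 16.300 + 45.3 = 59.8

59.8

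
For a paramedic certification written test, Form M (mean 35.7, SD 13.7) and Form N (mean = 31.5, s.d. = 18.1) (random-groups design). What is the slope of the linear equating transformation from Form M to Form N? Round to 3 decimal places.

1.321

A = SD_Y / SD_X = 18.1 / 13.7 = 1.321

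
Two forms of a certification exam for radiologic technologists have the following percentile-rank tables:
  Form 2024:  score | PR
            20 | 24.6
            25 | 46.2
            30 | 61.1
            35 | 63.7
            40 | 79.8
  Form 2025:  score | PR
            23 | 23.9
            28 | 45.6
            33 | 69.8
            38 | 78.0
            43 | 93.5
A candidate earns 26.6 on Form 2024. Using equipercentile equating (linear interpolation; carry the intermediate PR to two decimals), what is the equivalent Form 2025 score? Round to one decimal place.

29.1

PR of 26.6 on Form 2024: 46.2 + (26.6 − 25)/(30 − 25) × (61.1 − 46.2) = 50.97
On Form 2025, PR 50.97 falls between score 28 (PR 45.6) and 33 (PR 69.8).
Interpolate: 28 + (50.97 − 45.6)/(69.8 − 45.6) × (33 − 28) = 29.1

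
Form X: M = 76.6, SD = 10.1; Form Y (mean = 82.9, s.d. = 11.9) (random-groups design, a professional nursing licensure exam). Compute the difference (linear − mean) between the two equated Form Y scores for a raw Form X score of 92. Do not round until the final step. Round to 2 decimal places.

2.74

Mean-equated: 92 + (82.9 − 76.6) = 98.30
Linear-equated: (11.9/10.1)(92 − 76.6) + 82.9 = 101.045
Difference = 101.045 − 98.30 = 2.74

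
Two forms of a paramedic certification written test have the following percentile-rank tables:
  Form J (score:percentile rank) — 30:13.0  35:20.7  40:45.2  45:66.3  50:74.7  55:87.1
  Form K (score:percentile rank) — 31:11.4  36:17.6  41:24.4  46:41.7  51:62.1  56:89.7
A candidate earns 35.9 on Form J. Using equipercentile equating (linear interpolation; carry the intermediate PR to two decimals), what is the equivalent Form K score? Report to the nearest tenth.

PR of 35.9 on Form J: 20.7 + (35.9 − 35)/(40 − 35) × (45.2 − 20.7) = 25.11
On Form K, PR 25.11 falls between score 41 (PR 24.4) and 46 (PR 41.7).
Interpolate: 41 + (25.11 − 24.4)/(41.7 − 24.4) × (46 − 41) = 41.2

41.2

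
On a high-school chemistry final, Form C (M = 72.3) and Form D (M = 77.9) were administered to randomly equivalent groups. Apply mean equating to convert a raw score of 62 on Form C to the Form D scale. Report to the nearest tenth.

Mean equating: y = x + (M_Y − M_X) = 62 + (77.9 − 72.3) = 67.6

67.6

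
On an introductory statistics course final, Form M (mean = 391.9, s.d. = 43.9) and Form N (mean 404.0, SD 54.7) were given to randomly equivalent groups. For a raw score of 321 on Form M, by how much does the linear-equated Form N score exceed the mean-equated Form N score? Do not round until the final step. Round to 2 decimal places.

-17.44

Mean-equated: 321 + (404.0 − 391.9) = 333.10
Linear-equated: (54.7/43.9)(321 − 391.9) + 404.0 = 315.658
Difference = 315.658 − 333.10 = -17.44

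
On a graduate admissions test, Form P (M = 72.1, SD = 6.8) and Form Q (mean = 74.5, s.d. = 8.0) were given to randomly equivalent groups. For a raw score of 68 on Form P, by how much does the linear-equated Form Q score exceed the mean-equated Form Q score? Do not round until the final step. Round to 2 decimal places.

Mean-equated: 68 + (74.5 − 72.1) = 70.40
Linear-equated: (8.0/6.8)(68 − 72.1) + 74.5 = 69.676
Difference = 69.676 − 70.40 = -0.72

-0.72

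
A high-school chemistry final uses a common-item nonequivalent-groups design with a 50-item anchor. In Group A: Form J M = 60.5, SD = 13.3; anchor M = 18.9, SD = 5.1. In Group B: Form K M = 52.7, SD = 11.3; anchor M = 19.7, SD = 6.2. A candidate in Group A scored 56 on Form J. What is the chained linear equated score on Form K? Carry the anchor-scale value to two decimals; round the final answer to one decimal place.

Form J → anchor (Group A): v = (5.1/13.3)(56 − 60.5) + 18.9 = 17.17
anchor → Form K (Group B): y = (11.3/6.2)(17.17 − 19.7) + 52.7 = 48.1

48.1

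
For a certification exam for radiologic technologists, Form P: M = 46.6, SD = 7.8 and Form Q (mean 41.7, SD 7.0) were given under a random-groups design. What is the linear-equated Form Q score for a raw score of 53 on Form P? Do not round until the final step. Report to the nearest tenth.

Linear equating: y = (SD_Y/SD_X)(x − M_X) + M_Y
y = (7.0/7.8)(53 − 46.6) + 41.7
y = 0.897436 × 6.4 + 41.7 = 5.7436 + 41.7 = 47.4

47.4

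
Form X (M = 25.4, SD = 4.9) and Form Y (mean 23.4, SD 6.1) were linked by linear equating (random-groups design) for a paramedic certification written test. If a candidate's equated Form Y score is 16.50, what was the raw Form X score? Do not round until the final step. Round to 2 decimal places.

19.86

Invert y = (SD_Y/SD_X)(x − M_X) + M_Y:
x = (SD_X/SD_Y)(y − M_Y) + M_X = (4.9/6.1)(16.50 − 23.4) + 25.4
x = 0.803279 × -6.900 + 25.4 = 19.86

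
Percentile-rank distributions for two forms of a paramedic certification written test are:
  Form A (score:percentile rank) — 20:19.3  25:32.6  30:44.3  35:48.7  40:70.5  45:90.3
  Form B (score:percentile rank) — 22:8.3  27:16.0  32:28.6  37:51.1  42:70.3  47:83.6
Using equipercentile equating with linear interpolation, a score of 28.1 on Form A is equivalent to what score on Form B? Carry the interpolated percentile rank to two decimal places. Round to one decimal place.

PR of 28.1 on Form A: 32.6 + (28.1 − 25)/(30 − 25) × (44.3 − 32.6) = 39.85
On Form B, PR 39.85 falls between score 32 (PR 28.6) and 37 (PR 51.1).
Interpolate: 32 + (39.85 − 28.6)/(51.1 − 28.6) × (37 − 32) = 34.5

34.5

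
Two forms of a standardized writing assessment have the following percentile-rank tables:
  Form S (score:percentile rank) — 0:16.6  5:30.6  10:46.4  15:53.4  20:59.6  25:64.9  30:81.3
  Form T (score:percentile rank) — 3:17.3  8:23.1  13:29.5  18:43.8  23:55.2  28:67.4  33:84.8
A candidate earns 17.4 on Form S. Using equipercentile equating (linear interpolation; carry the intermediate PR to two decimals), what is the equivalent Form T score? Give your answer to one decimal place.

PR of 17.4 on Form S: 53.4 + (17.4 − 15)/(20 − 15) × (59.6 − 53.4) = 56.38
On Form T, PR 56.38 falls between score 23 (PR 55.2) and 28 (PR 67.4).
Interpolate: 23 + (56.38 − 55.2)/(67.4 − 55.2) × (28 − 23) = 23.5

23.5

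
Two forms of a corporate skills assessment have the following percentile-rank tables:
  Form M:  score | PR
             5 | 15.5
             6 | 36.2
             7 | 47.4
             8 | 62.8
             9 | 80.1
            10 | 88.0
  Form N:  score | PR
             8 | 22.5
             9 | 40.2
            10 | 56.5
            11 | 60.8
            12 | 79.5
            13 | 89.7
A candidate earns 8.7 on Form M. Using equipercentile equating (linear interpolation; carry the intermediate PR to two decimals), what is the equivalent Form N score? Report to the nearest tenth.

PR of 8.7 on Form M: 62.8 + (8.7 − 8)/(9 − 8) × (80.1 − 62.8) = 74.91
On Form N, PR 74.91 falls between score 11 (PR 60.8) and 12 (PR 79.5).
Interpolate: 11 + (74.91 − 60.8)/(79.5 − 60.8) × (12 − 11) = 11.8

11.8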